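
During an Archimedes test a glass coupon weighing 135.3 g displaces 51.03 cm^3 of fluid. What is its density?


Use the definition of density:
  rho = mass / volume
  rho = 135.3 / 51.03 = 2.651 g/cm^3

2.651 g/cm^3


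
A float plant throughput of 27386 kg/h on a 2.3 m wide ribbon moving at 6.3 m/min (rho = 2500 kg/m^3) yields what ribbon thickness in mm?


Ribbon cross-section from mass balance:
  Volume rate = throughput / density = 27386 / 2500 = 10.9544 m^3/h
  thickness = volume rate / (speed * 60 * width), i.e.
  thickness = throughput / (60 * speed * width * density) * 1000
  thickness = 27386 / (60 * 6.3 * 2.3 * 2500) * 1000 = 12.6 mm

12.6 mm


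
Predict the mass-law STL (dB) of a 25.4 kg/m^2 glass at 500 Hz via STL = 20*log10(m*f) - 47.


Mass law: STL = 20 * log10(m * f) - 47
  m * f = 25.4 * 500 = 12700
  log10(12700) = 4.1038
  STL = 20 * 4.1038 - 47 = 82.076 - 47 = 35.1 dB

35.1 dB


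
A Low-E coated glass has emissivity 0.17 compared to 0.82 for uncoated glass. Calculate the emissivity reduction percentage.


Percentage reduction = (1 - coated/uncoated) * 100
  Ratio = 0.17 / 0.82 = 0.2073
  Reduction = (1 - 0.2073) * 100 = 79.3%

79.3%


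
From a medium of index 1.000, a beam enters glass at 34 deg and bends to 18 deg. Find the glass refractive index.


Apply Snell's law: n1 * sin(theta1) = n2 * sin(theta2)
  n2 = n1 * sin(theta1) / sin(theta2)
  sin(34) = 0.559193
  sin(18) = 0.309017
  n2 = 1.000 * 0.559193 / 0.309017 = 1.8096

1.8096


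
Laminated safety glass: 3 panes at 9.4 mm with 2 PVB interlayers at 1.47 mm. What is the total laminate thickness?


Total thickness = glass contribution + PVB contribution
  Glass: 3 * 9.4 = 28.2 mm
  PVB: 2 * 1.47 = 2.94 mm
  Total = 28.2 + 2.94 = 31.14 mm

31.14 mm


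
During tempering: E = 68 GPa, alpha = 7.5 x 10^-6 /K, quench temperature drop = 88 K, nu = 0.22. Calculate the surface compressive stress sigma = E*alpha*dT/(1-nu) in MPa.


Tempering stress: sigma = E * alpha * dT / (1 - nu)
  E (MPa) = 68 * 1000 = 68000
  Numerator = 68000 * (7.5 x 10^-6) * 88 = 44.88
  Denominator = 1 - 0.22 = 0.78
  sigma = 44.88 / 0.78 = 57.5 MPa

57.5 MPa


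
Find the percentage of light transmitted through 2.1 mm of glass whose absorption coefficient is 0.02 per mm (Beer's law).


Beer-Lambert law: T = exp(-alpha * thickness)
  exponent = -0.02 * 2.1 = -0.042
  T = exp(-0.042) = 0.9589
  Percentage = 0.9589 * 100 = 95.89%

95.89%


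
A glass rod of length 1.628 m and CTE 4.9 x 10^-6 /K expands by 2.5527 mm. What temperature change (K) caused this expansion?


Rearrange dL = alpha * L0 * dT for dT:
  dT = dL / (alpha * L0)
  dL (m) = 2.5527 / 1000 = 0.0025527
  dT = 0.0025527 / ((4.9 x 10^-6) * 1.628) = 320.0 K

320.0 K


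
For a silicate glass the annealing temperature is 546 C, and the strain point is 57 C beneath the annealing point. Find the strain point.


Strain point = annealing point - difference:
  T_strain = 546 - 57 = 489 C

489 C


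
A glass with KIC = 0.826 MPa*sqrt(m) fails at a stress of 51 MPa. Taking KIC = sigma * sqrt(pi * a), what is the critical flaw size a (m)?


Rearrange KIC = sigma * sqrt(pi * a):
  sqrt(pi * a) = KIC / sigma
  sqrt(pi * a) = 0.826 / 51 = 0.016196
  a = (KIC / sigma)^2 / pi
  a = 0.016196^2 / pi = 0.0000835 m

0.0000835 m


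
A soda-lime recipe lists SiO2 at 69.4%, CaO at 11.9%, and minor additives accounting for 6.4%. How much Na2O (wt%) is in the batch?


Pieces sum to 100%:
  Na2O = 100 - (SiO2 + CaO + others)
  Na2O = 100 - (69.4 + 11.9 + 6.4) = 12.3%

12.3%


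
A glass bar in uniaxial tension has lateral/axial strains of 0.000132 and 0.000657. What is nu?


Poisson's ratio: nu = lateral strain / axial strain
  nu = 0.000132 / 0.000657 = 0.2009

0.2009


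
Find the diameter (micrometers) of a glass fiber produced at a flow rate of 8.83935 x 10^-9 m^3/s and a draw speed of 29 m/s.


Cross-sectional area from continuity:
  A = Q / v = 8.83935 x 10^-9 / 29 = 3.048052 x 10^-10 m^2
Diameter from circular cross-section:
  d = sqrt(4A / pi) * 10^6 (m -> um)
  d = sqrt(4 * 3.048052 x 10^-10 / pi) * 10^6 = 19.7 um

19.7 um


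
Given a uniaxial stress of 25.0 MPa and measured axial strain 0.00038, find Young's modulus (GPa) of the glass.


Young's modulus: E = stress / strain
  E = 25.0 MPa / 0.00038 = 65789.47 MPa
Convert to GPa: 65789.47 / 1000 = 65.79 GPa

65.79 GPa


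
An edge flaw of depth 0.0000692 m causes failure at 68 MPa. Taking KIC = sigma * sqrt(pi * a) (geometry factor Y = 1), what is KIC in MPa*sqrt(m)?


Fracture toughness: KIC = sigma * sqrt(pi * a)
  pi * a = pi * 0.0000692 = 0.000217398
  sqrt(pi * a) = 0.014744
  KIC = 68 * 0.014744 = 1.003 MPa*sqrt(m)

1.003 MPa*sqrt(m)


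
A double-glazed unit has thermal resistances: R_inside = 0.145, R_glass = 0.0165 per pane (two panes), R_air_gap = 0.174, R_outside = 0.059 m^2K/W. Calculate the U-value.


Total thermal resistance (series):
  R_total = R_in + R_glass + R_air + R_glass + R_out
  R_total = 0.145 + 0.0165 + 0.174 + 0.0165 + 0.059 = 0.411 m^2K/W
U-value = 1 / R_total = 1 / 0.411 = 2.433 W/m^2K

2.433 W/m^2K


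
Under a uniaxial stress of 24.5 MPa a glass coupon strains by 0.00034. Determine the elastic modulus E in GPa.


Young's modulus: E = stress / strain
  E = 24.5 MPa / 0.00034 = 72058.82 MPa
Convert to GPa: 72058.82 / 1000 = 72.06 GPa

72.06 GPa


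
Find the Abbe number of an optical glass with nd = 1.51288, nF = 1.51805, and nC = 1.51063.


Abbe number formula: Vd = (nd - 1) / (nF - nC)
  nd - 1 = 1.51288 - 1 = 0.51288
  nF - nC = 1.51805 - 1.51063 = 0.00742
  Vd = 0.51288 / 0.00742 = 69.12

69.12


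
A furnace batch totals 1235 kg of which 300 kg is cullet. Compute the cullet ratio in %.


Cullet ratio = (cullet mass / total batch mass) * 100
  Ratio = 300 / 1235 * 100 = 24.29%

24.29%


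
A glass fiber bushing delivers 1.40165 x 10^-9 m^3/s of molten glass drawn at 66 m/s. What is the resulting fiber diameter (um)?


Cross-sectional area from continuity:
  A = Q / v = 1.40165 x 10^-9 / 66 = 2.123712 x 10^-11 m^2
Diameter from circular cross-section:
  d = sqrt(4A / pi) * 10^6 (m -> um)
  d = sqrt(4 * 2.123712 x 10^-11 / pi) * 10^6 = 5.2 um

5.2 um


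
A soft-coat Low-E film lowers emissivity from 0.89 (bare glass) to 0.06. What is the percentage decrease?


Percentage reduction = (1 - coated/uncoated) * 100
  Ratio = 0.06 / 0.89 = 0.0674
  Reduction = (1 - 0.0674) * 100 = 93.3%

93.3%


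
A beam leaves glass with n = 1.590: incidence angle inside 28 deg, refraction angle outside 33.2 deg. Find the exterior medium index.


Apply Snell's law: n1 * sin(theta1) = n2 * sin(theta2)
  n2 = n1 * sin(theta1) / sin(theta2)
  sin(28) = 0.469472
  sin(33.2) = 0.547563
  n2 = 1.590 * 0.469472 / 0.547563 = 1.3632

1.3632


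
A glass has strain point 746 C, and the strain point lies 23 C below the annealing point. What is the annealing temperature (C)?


T_anneal = T_strain + gap:
  T_anneal = 746 + 23 = 769 C

769 C


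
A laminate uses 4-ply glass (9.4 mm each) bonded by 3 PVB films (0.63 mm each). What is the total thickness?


Total thickness = glass contribution + PVB contribution
  Glass: 4 * 9.4 = 37.6 mm
  PVB: 3 * 0.63 = 1.89 mm
  Total = 37.6 + 1.89 = 39.49 mm

39.49 mm


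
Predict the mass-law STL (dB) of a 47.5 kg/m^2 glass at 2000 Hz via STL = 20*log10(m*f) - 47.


Mass law: STL = 20 * log10(m * f) - 47
  m * f = 47.5 * 2000 = 95000
  log10(95000) = 4.97772
  STL = 20 * 4.97772 - 47 = 99.5544 - 47 = 52.6 dB

52.6 dB


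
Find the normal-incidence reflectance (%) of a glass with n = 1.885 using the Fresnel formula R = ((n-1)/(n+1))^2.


Fresnel reflectance at normal incidence:
  R = ((n - 1)/(n + 1))^2
  (n - 1)/(n + 1) = (1.885 - 1)/(1.885 + 1) = 0.306759
  R = 0.306759^2 = 0.0941011
  R(%) = 0.0941011 * 100 = 9.41%

9.41%


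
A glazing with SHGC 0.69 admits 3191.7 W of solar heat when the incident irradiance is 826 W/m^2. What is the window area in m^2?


Rearrange Q = Area * SHGC * Irradiance:
  Area = Q / (SHGC * Irradiance)
  Area = 3191.7 / (0.69 * 826) = 5.6 m^2

5.6 m^2


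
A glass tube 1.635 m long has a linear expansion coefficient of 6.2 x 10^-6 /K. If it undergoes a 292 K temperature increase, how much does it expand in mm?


Thermal expansion formula: dL = alpha * L0 * dT
  dL = (6.2 x 10^-6) * 1.635 * 292 = 0.00296 m
Convert to mm: 0.00296 * 1000 = 2.96 mm

2.96 mm


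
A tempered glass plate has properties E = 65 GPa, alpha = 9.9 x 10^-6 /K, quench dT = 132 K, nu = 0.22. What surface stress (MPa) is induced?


Tempering stress: sigma = E * alpha * dT / (1 - nu)
  E (MPa) = 65 * 1000 = 65000
  Numerator = 65000 * (9.9 x 10^-6) * 132 = 84.942
  Denominator = 1 - 0.22 = 0.78
  sigma = 84.942 / 0.78 = 108.9 MPa

108.9 MPa


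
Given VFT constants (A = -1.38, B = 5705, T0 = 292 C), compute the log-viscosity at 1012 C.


VFT equation: log(eta) = A + B / (T - T0)
  T - T0 = 1012 - 292 = 720
  B / (T - T0) = 5705 / 720 = 7.924
  log(eta) = -1.38 + 7.924 = 6.544

6.544


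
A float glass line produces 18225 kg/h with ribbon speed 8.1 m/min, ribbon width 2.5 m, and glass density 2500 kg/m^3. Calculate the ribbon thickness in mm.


Ribbon cross-section from mass balance:
  Volume rate = throughput / density = 18225 / 2500 = 7.29 m^3/h
  thickness = volume rate / (speed * 60 * width), i.e.
  thickness = throughput / (60 * speed * width * density) * 1000
  thickness = 18225 / (60 * 8.1 * 2.5 * 2500) * 1000 = 6.0 mm

6.0 mm


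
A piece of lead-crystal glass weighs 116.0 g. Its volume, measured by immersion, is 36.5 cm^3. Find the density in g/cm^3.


Use the definition of density:
  rho = mass / volume
  rho = 116.0 / 36.5 = 3.178 g/cm^3

3.178 g/cm^3


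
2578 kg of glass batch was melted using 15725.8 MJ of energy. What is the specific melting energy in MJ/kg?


Rearrange E = m * s for s:
  s = E / m
  s = 15725.8 / 2578 = 6.1 MJ/kg

6.1 MJ/kg


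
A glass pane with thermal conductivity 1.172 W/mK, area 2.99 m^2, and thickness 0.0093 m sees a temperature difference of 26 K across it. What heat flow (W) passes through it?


Fourier's law: Q = k * A * dT / t
  Q = 1.172 * 2.99 * 26 / 0.0093
  Q = 91.11128 / 0.0093 = 9796.9 W

9796.9 W


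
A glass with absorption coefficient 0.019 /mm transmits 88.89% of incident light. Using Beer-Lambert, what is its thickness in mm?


Rearrange T = exp(-alpha * thickness):
  thickness = -ln(T) / alpha
  T = 88.89/100 = 0.8889
  ln(T) = -0.11777
  -ln(T) = 0.11777
  thickness = 0.11777 / 0.019 = 6.2 mm

6.2 mm


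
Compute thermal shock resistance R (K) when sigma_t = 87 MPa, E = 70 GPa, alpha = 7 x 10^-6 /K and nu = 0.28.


Thermal shock resistance: R = sigma * (1 - nu) / (E * alpha)
  Numerator = 87 * (1 - 0.28) = 62.64
  Denominator = 70 * 1000 * (7 x 10^-6) = 0.49
  R = 62.64 / 0.49 = 127.8 K

127.8 K


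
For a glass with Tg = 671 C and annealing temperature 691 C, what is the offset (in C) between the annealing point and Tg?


Offset = T_anneal - Tg:
  offset = 691 - 671 = 20 C

20 C


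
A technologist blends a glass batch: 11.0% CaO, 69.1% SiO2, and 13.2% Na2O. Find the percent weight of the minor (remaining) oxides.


Sum the three major oxides:
  SiO2 + Na2O + CaO = 69.1 + 13.2 + 11.0 = 93.3%
Subtract from 100%:
  Others = 100 - 93.3 = 6.7%

6.7%


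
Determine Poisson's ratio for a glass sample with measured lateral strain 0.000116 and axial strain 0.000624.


Poisson's ratio: nu = lateral strain / axial strain
  nu = 0.000116 / 0.000624 = 0.1859

0.1859


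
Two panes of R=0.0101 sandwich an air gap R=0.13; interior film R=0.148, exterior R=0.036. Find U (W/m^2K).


Total thermal resistance (series):
  R_total = R_in + R_glass + R_air + R_glass + R_out
  R_total = 0.148 + 0.0101 + 0.13 + 0.0101 + 0.036 = 0.3342 m^2K/W
U-value = 1 / R_total = 1 / 0.3342 = 2.992 W/m^2K

2.992 W/m^2K


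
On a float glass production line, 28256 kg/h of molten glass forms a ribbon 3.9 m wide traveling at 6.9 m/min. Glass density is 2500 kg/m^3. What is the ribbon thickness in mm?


Ribbon cross-section from mass balance:
  Volume rate = throughput / density = 28256 / 2500 = 11.3024 m^3/h
  thickness = volume rate / (speed * 60 * width), i.e.
  thickness = throughput / (60 * speed * width * density) * 1000
  thickness = 28256 / (60 * 6.9 * 3.9 * 2500) * 1000 = 7.0 mm

7.0 mm


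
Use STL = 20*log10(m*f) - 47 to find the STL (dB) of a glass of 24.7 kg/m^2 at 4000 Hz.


Mass law: STL = 20 * log10(m * f) - 47
  m * f = 24.7 * 4000 = 98800
  log10(98800) = 4.99476
  STL = 20 * 4.99476 - 47 = 99.8952 - 47 = 52.9 dB

52.9 dB


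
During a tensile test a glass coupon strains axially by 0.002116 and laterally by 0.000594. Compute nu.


Poisson's ratio: nu = lateral strain / axial strain
  nu = 0.000594 / 0.002116 = 0.2807

0.2807


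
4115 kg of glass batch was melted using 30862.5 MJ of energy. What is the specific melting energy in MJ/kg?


Rearrange E = m * s for s:
  s = E / m
  s = 30862.5 / 4115 = 7.5 MJ/kg

7.5 MJ/kg


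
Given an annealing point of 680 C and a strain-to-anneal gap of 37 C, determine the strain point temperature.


Strain point = annealing point - difference:
  T_strain = 680 - 37 = 643 C

643 C


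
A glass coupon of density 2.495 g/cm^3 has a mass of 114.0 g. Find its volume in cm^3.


Rearrange rho = m / V:
  V = m / rho
  V = 114.0 / 2.495 = 45.691 cm^3

45.691 cm^3


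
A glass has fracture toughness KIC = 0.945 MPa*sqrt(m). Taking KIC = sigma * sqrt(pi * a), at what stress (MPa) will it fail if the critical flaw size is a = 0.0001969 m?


Rearrange KIC = sigma * sqrt(pi * a):
  sigma = KIC / sqrt(pi * a)
  sqrt(pi * 0.0001969) = 0.024871
  sigma = 0.945 / 0.024871 = 38.0 MPa

38.0 MPa


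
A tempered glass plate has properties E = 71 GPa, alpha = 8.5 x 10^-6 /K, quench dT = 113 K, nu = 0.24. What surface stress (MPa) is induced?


Tempering stress: sigma = E * alpha * dT / (1 - nu)
  E (MPa) = 71 * 1000 = 71000
  Numerator = 71000 * (8.5 x 10^-6) * 113 = 68.1955
  Denominator = 1 - 0.24 = 0.76
  sigma = 68.1955 / 0.76 = 89.7 MPa

89.7 MPa


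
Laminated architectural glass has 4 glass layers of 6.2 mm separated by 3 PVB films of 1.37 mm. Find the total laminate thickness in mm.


Total thickness = glass contribution + PVB contribution
  Glass: 4 * 6.2 = 24.8 mm
  PVB: 3 * 1.37 = 4.11 mm
  Total = 24.8 + 4.11 = 28.91 mm

28.91 mm


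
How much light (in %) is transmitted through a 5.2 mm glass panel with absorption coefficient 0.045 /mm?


Beer-Lambert law: T = exp(-alpha * thickness)
  exponent = -0.045 * 5.2 = -0.234
  T = exp(-0.234) = 0.7914
  Percentage = 0.7914 * 100 = 79.14%

79.14%


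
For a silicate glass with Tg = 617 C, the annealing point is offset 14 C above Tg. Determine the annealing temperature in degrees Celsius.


The annealing temperature is Tg plus the offset:
  T_anneal = 617 + 14 = 631 C

631 C


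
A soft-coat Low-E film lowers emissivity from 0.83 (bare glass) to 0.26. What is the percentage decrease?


Percentage reduction = (1 - coated/uncoated) * 100
  Ratio = 0.26 / 0.83 = 0.3133
  Reduction = (1 - 0.3133) * 100 = 68.7%

68.7%


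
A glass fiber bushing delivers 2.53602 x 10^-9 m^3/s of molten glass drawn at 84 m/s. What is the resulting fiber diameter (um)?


Cross-sectional area from continuity:
  A = Q / v = 2.53602 x 10^-9 / 84 = 3.019071 x 10^-11 m^2
Diameter from circular cross-section:
  d = sqrt(4A / pi) * 10^6 (m -> um)
  d = sqrt(4 * 3.019071 x 10^-11 / pi) * 10^6 = 6.2 um

6.2 um


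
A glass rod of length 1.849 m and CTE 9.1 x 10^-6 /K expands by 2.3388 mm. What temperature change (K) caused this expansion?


Rearrange dL = alpha * L0 * dT for dT:
  dT = dL / (alpha * L0)
  dL (m) = 2.3388 / 1000 = 0.0023388
  dT = 0.0023388 / ((9.1 x 10^-6) * 1.849) = 139.0 K

139.0 K


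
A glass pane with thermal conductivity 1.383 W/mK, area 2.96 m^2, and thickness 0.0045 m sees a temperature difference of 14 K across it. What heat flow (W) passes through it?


Fourier's law: Q = k * A * dT / t
  Q = 1.383 * 2.96 * 14 / 0.0045
  Q = 57.31152 / 0.0045 = 12735.9 W

12735.9 W


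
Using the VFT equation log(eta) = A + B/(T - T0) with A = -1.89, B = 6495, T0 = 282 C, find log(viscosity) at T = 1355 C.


VFT equation: log(eta) = A + B / (T - T0)
  T - T0 = 1355 - 282 = 1073
  B / (T - T0) = 6495 / 1073 = 6.053
  log(eta) = -1.89 + 6.053 = 4.163

4.163


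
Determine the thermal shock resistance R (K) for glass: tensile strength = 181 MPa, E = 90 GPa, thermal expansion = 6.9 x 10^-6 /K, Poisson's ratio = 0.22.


Thermal shock resistance: R = sigma * (1 - nu) / (E * alpha)
  Numerator = 181 * (1 - 0.22) = 141.18
  Denominator = 90 * 1000 * (6.9 x 10^-6) = 0.621
  R = 141.18 / 0.621 = 227.3 K

227.3 K


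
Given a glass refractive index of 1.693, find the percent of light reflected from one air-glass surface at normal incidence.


Fresnel reflectance at normal incidence:
  R = ((n - 1)/(n + 1))^2
  (n - 1)/(n + 1) = (1.693 - 1)/(1.693 + 1) = 0.257334
  R = 0.257334^2 = 0.0662208
  R(%) = 0.0662208 * 100 = 6.622%

6.622%


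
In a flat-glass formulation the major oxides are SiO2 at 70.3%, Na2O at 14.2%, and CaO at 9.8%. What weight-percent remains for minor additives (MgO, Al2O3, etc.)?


Sum the three major oxides:
  SiO2 + Na2O + CaO = 70.3 + 14.2 + 9.8 = 94.3%
Subtract from 100%:
  Others = 100 - 94.3 = 5.7%

5.7%


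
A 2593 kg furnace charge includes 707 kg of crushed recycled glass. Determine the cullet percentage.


Cullet ratio = (cullet mass / total batch mass) * 100
  Ratio = 707 / 2593 * 100 = 27.27%

27.27%


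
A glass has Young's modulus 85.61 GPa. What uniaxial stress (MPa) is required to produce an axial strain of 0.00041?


Rearrange E = sigma / epsilon:
  sigma = E * epsilon
  E (MPa) = 85.61 * 1000 = 85610
  sigma = 85610 * 0.00041 = 35.1 MPa

35.1 MPa


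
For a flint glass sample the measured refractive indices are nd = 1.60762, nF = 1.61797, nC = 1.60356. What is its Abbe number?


Abbe number formula: Vd = (nd - 1) / (nF - nC)
  nd - 1 = 1.60762 - 1 = 0.60762
  nF - nC = 1.61797 - 1.60356 = 0.01441
  Vd = 0.60762 / 0.01441 = 42.17

42.17


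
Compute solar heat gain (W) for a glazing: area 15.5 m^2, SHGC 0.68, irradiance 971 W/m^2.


Solar heat gain: Q = Area * SHGC * Irradiance
  Q = 15.5 * 0.68 * 971 = 10234.3 W

10234.3 W


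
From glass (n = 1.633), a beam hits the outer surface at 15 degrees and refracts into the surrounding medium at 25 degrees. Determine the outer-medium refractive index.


Apply Snell's law: n1 * sin(theta1) = n2 * sin(theta2)
  n2 = n1 * sin(theta1) / sin(theta2)
  sin(15) = 0.258819
  sin(25) = 0.422618
  n2 = 1.633 * 0.258819 / 0.422618 = 1.0001

1.0001


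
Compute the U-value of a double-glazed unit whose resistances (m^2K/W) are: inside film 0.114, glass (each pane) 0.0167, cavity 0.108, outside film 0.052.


Total thermal resistance (series):
  R_total = R_in + R_glass + R_air + R_glass + R_out
  R_total = 0.114 + 0.0167 + 0.108 + 0.0167 + 0.052 = 0.3074 m^2K/W
U-value = 1 / R_total = 1 / 0.3074 = 3.253 W/m^2K

3.253 W/m^2K


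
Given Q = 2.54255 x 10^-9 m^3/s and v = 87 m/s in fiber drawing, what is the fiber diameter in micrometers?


Cross-sectional area from continuity:
  A = Q / v = 2.54255 x 10^-9 / 87 = 2.922471 x 10^-11 m^2
Diameter from circular cross-section:
  d = sqrt(4A / pi) * 10^6 (m -> um)
  d = sqrt(4 * 2.922471 x 10^-11 / pi) * 10^6 = 6.1 um

6.1 um


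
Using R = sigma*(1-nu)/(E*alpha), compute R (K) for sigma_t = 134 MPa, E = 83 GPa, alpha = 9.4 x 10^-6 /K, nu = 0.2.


Thermal shock resistance: R = sigma * (1 - nu) / (E * alpha)
  Numerator = 134 * (1 - 0.2) = 107.2
  Denominator = 83 * 1000 * (9.4 x 10^-6) = 0.7802
  R = 107.2 / 0.7802 = 137.4 K

137.4 K


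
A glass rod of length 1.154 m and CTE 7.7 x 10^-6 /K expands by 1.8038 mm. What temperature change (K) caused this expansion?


Rearrange dL = alpha * L0 * dT for dT:
  dT = dL / (alpha * L0)
  dL (m) = 1.8038 / 1000 = 0.0018038
  dT = 0.0018038 / ((7.7 x 10^-6) * 1.154) = 203.0 K

203.0 K


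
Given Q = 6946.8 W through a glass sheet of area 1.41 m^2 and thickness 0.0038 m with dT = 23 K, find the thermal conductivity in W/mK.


Fourier's law rearranged: k = Q * t / (A * dT)
  Numerator = 6946.8 * 0.0038 = 26.39784
  Denominator = 1.41 * 23 = 32.43
  k = 26.39784 / 32.43 = 0.814 W/mK

0.814 W/mK


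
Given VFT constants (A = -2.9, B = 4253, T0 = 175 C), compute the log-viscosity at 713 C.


VFT equation: log(eta) = A + B / (T - T0)
  T - T0 = 713 - 175 = 538
  B / (T - T0) = 4253 / 538 = 7.905
  log(eta) = -2.9 + 7.905 = 5.005

5.005


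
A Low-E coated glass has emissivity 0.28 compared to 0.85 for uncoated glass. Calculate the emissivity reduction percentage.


Percentage reduction = (1 - coated/uncoated) * 100
  Ratio = 0.28 / 0.85 = 0.3294
  Reduction = (1 - 0.3294) * 100 = 67.1%

67.1%


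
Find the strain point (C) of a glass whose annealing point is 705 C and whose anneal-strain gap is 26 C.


Strain point = annealing point - difference:
  T_strain = 705 - 26 = 679 C

679 C


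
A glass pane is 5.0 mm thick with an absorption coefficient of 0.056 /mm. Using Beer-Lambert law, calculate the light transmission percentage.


Beer-Lambert law: T = exp(-alpha * thickness)
  exponent = -0.056 * 5.0 = -0.28
  T = exp(-0.28) = 0.7558
  Percentage = 0.7558 * 100 = 75.58%

75.58%


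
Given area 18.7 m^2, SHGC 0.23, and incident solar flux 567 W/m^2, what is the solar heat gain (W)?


Solar heat gain: Q = Area * SHGC * Irradiance
  Q = 18.7 * 0.23 * 567 = 2438.7 W

2438.7 W


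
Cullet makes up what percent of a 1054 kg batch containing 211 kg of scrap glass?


Cullet ratio = (cullet mass / total batch mass) * 100
  Ratio = 211 / 1054 * 100 = 20.02%

20.02%


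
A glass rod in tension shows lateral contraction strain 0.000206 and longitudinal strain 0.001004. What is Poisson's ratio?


Poisson's ratio: nu = lateral strain / axial strain
  nu = 0.000206 / 0.001004 = 0.2052

0.2052


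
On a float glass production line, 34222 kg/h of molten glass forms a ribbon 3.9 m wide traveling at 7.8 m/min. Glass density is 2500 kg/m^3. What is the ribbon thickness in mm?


Ribbon cross-section from mass balance:
  Volume rate = throughput / density = 34222 / 2500 = 13.6888 m^3/h
  thickness = volume rate / (speed * 60 * width), i.e.
  thickness = throughput / (60 * speed * width * density) * 1000
  thickness = 34222 / (60 * 7.8 * 3.9 * 2500) * 1000 = 7.5 mm

7.5 mm


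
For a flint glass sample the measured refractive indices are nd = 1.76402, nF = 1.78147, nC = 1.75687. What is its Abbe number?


Abbe number formula: Vd = (nd - 1) / (nF - nC)
  nd - 1 = 1.76402 - 1 = 0.76402
  nF - nC = 1.78147 - 1.75687 = 0.0246
  Vd = 0.76402 / 0.0246 = 31.06

31.06


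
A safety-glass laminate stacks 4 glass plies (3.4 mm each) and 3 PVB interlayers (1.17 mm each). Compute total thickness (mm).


Total thickness = glass contribution + PVB contribution
  Glass: 4 * 3.4 = 13.6 mm
  PVB: 3 * 1.17 = 3.51 mm
  Total = 13.6 + 3.51 = 17.11 mm

17.11 mm


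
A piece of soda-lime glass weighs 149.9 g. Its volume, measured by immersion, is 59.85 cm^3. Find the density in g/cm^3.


Use the definition of density:
  rho = mass / volume
  rho = 149.9 / 59.85 = 2.505 g/cm^3

2.505 g/cm^3


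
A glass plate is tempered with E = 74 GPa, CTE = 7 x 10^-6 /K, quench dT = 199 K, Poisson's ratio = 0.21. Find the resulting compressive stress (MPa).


Tempering stress: sigma = E * alpha * dT / (1 - nu)
  E (MPa) = 74 * 1000 = 74000
  Numerator = 74000 * (7 x 10^-6) * 199 = 103.082
  Denominator = 1 - 0.21 = 0.79
  sigma = 103.082 / 0.79 = 130.5 MPa

130.5 MPa


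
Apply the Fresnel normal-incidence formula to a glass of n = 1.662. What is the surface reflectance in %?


Fresnel reflectance at normal incidence:
  R = ((n - 1)/(n + 1))^2
  (n - 1)/(n + 1) = (1.662 - 1)/(1.662 + 1) = 0.248685
  R = 0.248685^2 = 0.0618442
  R(%) = 0.0618442 * 100 = 6.184%

6.184%


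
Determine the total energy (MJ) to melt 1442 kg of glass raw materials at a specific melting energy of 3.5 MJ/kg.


Total energy = mass * specific energy
  E = 1442 * 3.5 = 5047 MJ

5047 MJ


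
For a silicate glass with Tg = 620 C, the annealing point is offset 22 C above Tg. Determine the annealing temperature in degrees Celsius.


The annealing temperature is Tg plus the offset:
  T_anneal = 620 + 22 = 642 C

642 C


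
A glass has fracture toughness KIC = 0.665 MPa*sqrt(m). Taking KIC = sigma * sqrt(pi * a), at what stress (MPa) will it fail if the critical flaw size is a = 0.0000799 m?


Rearrange KIC = sigma * sqrt(pi * a):
  sigma = KIC / sqrt(pi * a)
  sqrt(pi * 0.0000799) = 0.015843
  sigma = 0.665 / 0.015843 = 41.97 MPa

41.97 MPa


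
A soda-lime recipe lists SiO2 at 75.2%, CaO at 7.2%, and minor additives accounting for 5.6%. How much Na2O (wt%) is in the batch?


Pieces sum to 100%:
  Na2O = 100 - (SiO2 + CaO + others)
  Na2O = 100 - (75.2 + 7.2 + 5.6) = 12.0%

12.0%


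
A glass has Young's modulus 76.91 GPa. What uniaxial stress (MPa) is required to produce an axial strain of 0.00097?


Rearrange E = sigma / epsilon:
  sigma = E * epsilon
  E (MPa) = 76.91 * 1000 = 76910
  sigma = 76910 * 0.00097 = 74.6 MPa

74.6 MPa


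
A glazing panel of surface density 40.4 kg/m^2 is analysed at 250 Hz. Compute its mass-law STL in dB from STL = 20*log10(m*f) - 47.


Mass law: STL = 20 * log10(m * f) - 47
  m * f = 40.4 * 250 = 10100
  log10(10100) = 4.00432
  STL = 20 * 4.00432 - 47 = 80.0864 - 47 = 33.1 dB

33.1 dB


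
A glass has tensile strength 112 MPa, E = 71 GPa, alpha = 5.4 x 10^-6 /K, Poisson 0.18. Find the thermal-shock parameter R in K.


Thermal shock resistance: R = sigma * (1 - nu) / (E * alpha)
  Numerator = 112 * (1 - 0.18) = 91.84
  Denominator = 71 * 1000 * (5.4 x 10^-6) = 0.3834
  R = 91.84 / 0.3834 = 239.5 K

239.5 K


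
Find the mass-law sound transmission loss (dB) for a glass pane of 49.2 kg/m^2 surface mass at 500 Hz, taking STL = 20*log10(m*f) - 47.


Mass law: STL = 20 * log10(m * f) - 47
  m * f = 49.2 * 500 = 24600
  log10(24600) = 4.39094
  STL = 20 * 4.39094 - 47 = 87.8188 - 47 = 40.8 dB

40.8 dB


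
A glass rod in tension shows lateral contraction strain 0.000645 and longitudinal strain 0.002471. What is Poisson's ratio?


Poisson's ratio: nu = lateral strain / axial strain
  nu = 0.000645 / 0.002471 = 0.261

0.261


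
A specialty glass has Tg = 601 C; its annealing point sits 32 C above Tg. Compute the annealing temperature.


The annealing temperature is Tg plus the offset:
  T_anneal = 601 + 32 = 633 C

633 C


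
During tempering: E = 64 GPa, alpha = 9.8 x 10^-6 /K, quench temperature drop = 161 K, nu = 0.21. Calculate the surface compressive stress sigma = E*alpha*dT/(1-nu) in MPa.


Tempering stress: sigma = E * alpha * dT / (1 - nu)
  E (MPa) = 64 * 1000 = 64000
  Numerator = 64000 * (9.8 x 10^-6) * 161 = 100.9792
  Denominator = 1 - 0.21 = 0.79
  sigma = 100.9792 / 0.79 = 127.8 MPa

127.8 MPa


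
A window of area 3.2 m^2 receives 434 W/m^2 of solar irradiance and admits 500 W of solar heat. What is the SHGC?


Rearrange Q = Area * SHGC * Irradiance:
  SHGC = Q / (Area * Irradiance)
  SHGC = 500 / (3.2 * 434) = 0.36

0.36


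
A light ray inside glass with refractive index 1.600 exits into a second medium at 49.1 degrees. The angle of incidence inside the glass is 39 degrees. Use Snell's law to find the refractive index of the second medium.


Apply Snell's law: n1 * sin(theta1) = n2 * sin(theta2)
  n2 = n1 * sin(theta1) / sin(theta2)
  sin(39) = 0.62932
  sin(49.1) = 0.755853
  n2 = 1.600 * 0.62932 / 0.755853 = 1.3322

1.3322


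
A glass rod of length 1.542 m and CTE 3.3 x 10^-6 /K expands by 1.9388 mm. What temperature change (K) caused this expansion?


Rearrange dL = alpha * L0 * dT for dT:
  dT = dL / (alpha * L0)
  dL (m) = 1.9388 / 1000 = 0.0019388
  dT = 0.0019388 / ((3.3 x 10^-6) * 1.542) = 381.0 K

381.0 K


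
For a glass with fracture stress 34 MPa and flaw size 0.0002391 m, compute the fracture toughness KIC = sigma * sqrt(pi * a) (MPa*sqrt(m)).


Fracture toughness: KIC = sigma * sqrt(pi * a)
  pi * a = pi * 0.0002391 = 0.000751155
  sqrt(pi * a) = 0.027407
  KIC = 34 * 0.027407 = 0.932 MPa*sqrt(m)

0.932 MPa*sqrt(m)


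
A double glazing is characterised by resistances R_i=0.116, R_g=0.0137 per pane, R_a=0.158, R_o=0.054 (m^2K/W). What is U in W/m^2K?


Total thermal resistance (series):
  R_total = R_in + R_glass + R_air + R_glass + R_out
  R_total = 0.116 + 0.0137 + 0.158 + 0.0137 + 0.054 = 0.3554 m^2K/W
U-value = 1 / R_total = 1 / 0.3554 = 2.814 W/m^2K

2.814 W/m^2K


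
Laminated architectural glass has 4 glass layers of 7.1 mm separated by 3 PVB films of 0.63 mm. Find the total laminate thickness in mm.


Total thickness = glass contribution + PVB contribution
  Glass: 4 * 7.1 = 28.4 mm
  PVB: 3 * 0.63 = 1.89 mm
  Total = 28.4 + 1.89 = 30.29 mm

30.29 mm


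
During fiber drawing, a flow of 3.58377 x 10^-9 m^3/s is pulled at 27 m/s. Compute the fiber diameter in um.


Cross-sectional area from continuity:
  A = Q / v = 3.58377 x 10^-9 / 27 = 1.327322 x 10^-10 m^2
Diameter from circular cross-section:
  d = sqrt(4A / pi) * 10^6 (m -> um)
  d = sqrt(4 * 1.327322 x 10^-10 / pi) * 10^6 = 13.0 um

13.0 um


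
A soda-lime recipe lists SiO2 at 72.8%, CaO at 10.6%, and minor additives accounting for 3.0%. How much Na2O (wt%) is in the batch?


Pieces sum to 100%:
  Na2O = 100 - (SiO2 + CaO + others)
  Na2O = 100 - (72.8 + 10.6 + 3.0) = 13.6%

13.6%


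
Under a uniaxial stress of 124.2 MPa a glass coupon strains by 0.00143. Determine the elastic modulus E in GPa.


Young's modulus: E = stress / strain
  E = 124.2 MPa / 0.00143 = 86853.15 MPa
Convert to GPa: 86853.15 / 1000 = 86.85 GPa

86.85 GPa


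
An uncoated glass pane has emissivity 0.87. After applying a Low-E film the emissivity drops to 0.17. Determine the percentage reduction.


Percentage reduction = (1 - coated/uncoated) * 100
  Ratio = 0.17 / 0.87 = 0.1954
  Reduction = (1 - 0.1954) * 100 = 80.5%

80.5%


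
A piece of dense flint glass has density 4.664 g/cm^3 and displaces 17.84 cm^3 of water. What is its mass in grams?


Rearrange rho = m / V:
  m = rho * V
  m = 4.664 * 17.84 = 83.206 g

83.206 g


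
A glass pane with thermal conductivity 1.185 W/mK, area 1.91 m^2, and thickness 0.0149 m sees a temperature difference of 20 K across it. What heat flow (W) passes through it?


Fourier's law: Q = k * A * dT / t
  Q = 1.185 * 1.91 * 20 / 0.0149
  Q = 45.267 / 0.0149 = 3038.1 W

3038.1 W


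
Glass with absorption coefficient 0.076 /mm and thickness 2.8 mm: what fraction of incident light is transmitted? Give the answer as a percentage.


Beer-Lambert law: T = exp(-alpha * thickness)
  exponent = -0.076 * 2.8 = -0.2128
  T = exp(-0.2128) = 0.8083
  Percentage = 0.8083 * 100 = 80.83%

80.83%


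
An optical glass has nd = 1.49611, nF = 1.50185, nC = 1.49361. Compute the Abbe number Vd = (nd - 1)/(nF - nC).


Abbe number formula: Vd = (nd - 1) / (nF - nC)
  nd - 1 = 1.49611 - 1 = 0.49611
  nF - nC = 1.50185 - 1.49361 = 0.00824
  Vd = 0.49611 / 0.00824 = 60.21

60.21


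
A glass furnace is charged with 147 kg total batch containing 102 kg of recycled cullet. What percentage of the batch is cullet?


Cullet ratio = (cullet mass / total batch mass) * 100
  Ratio = 102 / 147 * 100 = 69.39%

69.39%


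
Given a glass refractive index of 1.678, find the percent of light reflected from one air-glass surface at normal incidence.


Fresnel reflectance at normal incidence:
  R = ((n - 1)/(n + 1))^2
  (n - 1)/(n + 1) = (1.678 - 1)/(1.678 + 1) = 0.253174
  R = 0.253174^2 = 0.0640971
  R(%) = 0.0640971 * 100 = 6.41%

6.41%


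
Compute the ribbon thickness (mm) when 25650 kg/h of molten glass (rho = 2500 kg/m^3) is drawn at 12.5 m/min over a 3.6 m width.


Ribbon cross-section from mass balance:
  Volume rate = throughput / density = 25650 / 2500 = 10.26 m^3/h
  thickness = volume rate / (speed * 60 * width), i.e.
  thickness = throughput / (60 * speed * width * density) * 1000
  thickness = 25650 / (60 * 12.5 * 3.6 * 2500) * 1000 = 3.8 mm

3.8 mm


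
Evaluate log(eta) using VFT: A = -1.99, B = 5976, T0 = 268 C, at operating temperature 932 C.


VFT equation: log(eta) = A + B / (T - T0)
  T - T0 = 932 - 268 = 664
  B / (T - T0) = 5976 / 664 = 9.0
  log(eta) = -1.99 + 9.0 = 7.01

7.01


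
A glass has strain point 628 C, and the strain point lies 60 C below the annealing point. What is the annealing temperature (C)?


T_anneal = T_strain + gap:
  T_anneal = 628 + 60 = 688 C

688 C


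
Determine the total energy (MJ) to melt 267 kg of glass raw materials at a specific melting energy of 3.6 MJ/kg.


Total energy = mass * specific energy
  E = 267 * 3.6 = 961.2 MJ

961.2 MJ


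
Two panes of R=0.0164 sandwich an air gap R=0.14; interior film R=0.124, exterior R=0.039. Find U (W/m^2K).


Total thermal resistance (series):
  R_total = R_in + R_glass + R_air + R_glass + R_out
  R_total = 0.124 + 0.0164 + 0.14 + 0.0164 + 0.039 = 0.3358 m^2K/W
U-value = 1 / R_total = 1 / 0.3358 = 2.978 W/m^2K

2.978 W/m^2K


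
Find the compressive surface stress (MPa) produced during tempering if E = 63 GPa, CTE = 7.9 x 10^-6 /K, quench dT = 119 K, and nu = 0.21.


Tempering stress: sigma = E * alpha * dT / (1 - nu)
  E (MPa) = 63 * 1000 = 63000
  Numerator = 63000 * (7.9 x 10^-6) * 119 = 59.2263
  Denominator = 1 - 0.21 = 0.79
  sigma = 59.2263 / 0.79 = 75.0 MPa

75.0 MPa


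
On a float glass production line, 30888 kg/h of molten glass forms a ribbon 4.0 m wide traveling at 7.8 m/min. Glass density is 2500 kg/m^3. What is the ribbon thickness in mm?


Ribbon cross-section from mass balance:
  Volume rate = throughput / density = 30888 / 2500 = 12.3552 m^3/h
  thickness = volume rate / (speed * 60 * width), i.e.
  thickness = throughput / (60 * speed * width * density) * 1000
  thickness = 30888 / (60 * 7.8 * 4.0 * 2500) * 1000 = 6.6 mm

6.6 mm


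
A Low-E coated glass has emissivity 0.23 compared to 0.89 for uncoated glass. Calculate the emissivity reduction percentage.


Percentage reduction = (1 - coated/uncoated) * 100
  Ratio = 0.23 / 0.89 = 0.2584
  Reduction = (1 - 0.2584) * 100 = 74.2%

74.2%


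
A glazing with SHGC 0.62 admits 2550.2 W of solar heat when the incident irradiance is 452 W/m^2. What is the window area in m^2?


Rearrange Q = Area * SHGC * Irradiance:
  Area = Q / (SHGC * Irradiance)
  Area = 2550.2 / (0.62 * 452) = 9.1 m^2

9.1 m^2


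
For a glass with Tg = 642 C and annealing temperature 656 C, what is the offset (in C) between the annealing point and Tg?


Offset = T_anneal - Tg:
  offset = 656 - 642 = 14 C

14 C


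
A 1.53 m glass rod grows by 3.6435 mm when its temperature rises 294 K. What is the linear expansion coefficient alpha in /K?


Rearrange dL = alpha * L0 * dT for alpha:
  alpha = dL / (L0 * dT)
  alpha = (3.6435 / 1000) / (1.53 * 294) = 0.0000081 /K = 8.1 x 10^-6 /K

8.1 x 10^-6 /K


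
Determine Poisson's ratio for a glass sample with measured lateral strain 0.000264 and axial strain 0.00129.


Poisson's ratio: nu = lateral strain / axial strain
  nu = 0.000264 / 0.00129 = 0.2047

0.2047


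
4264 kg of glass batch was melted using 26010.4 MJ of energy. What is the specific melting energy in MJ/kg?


Rearrange E = m * s for s:
  s = E / m
  s = 26010.4 / 4264 = 6.1 MJ/kg

6.1 MJ/kg


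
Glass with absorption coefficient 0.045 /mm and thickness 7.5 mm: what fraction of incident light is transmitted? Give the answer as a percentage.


Beer-Lambert law: T = exp(-alpha * thickness)
  exponent = -0.045 * 7.5 = -0.3375
  T = exp(-0.3375) = 0.7136
  Percentage = 0.7136 * 100 = 71.36%

71.36%


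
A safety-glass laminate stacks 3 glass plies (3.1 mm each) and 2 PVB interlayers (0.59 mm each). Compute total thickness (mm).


Total thickness = glass contribution + PVB contribution
  Glass: 3 * 3.1 = 9.3 mm
  PVB: 2 * 0.59 = 1.18 mm
  Total = 9.3 + 1.18 = 10.48 mm

10.48 mm


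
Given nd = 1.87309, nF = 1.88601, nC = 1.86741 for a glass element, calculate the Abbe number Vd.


Abbe number formula: Vd = (nd - 1) / (nF - nC)
  nd - 1 = 1.87309 - 1 = 0.87309
  nF - nC = 1.88601 - 1.86741 = 0.0186
  Vd = 0.87309 / 0.0186 = 46.94

46.94


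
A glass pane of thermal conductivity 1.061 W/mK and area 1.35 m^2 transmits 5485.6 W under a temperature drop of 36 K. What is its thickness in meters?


Fourier's law: t = k * A * dT / Q
  t = 1.061 * 1.35 * 36 / 5485.6
  t = 51.5646 / 5485.6 = 0.0094 m

0.0094 m


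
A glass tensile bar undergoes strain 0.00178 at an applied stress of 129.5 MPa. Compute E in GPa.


Young's modulus: E = stress / strain
  E = 129.5 MPa / 0.00178 = 72752.81 MPa
Convert to GPa: 72752.81 / 1000 = 72.75 GPa

72.75 GPa


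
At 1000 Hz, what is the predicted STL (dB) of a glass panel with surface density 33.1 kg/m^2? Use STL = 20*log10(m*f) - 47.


Mass law: STL = 20 * log10(m * f) - 47
  m * f = 33.1 * 1000 = 33100
  log10(33100) = 4.51983
  STL = 20 * 4.51983 - 47 = 90.3966 - 47 = 43.4 dB

43.4 dB


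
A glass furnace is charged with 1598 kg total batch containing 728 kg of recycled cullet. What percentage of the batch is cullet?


Cullet ratio = (cullet mass / total batch mass) * 100
  Ratio = 728 / 1598 * 100 = 45.56%

45.56%


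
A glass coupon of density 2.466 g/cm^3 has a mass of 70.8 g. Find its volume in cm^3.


Rearrange rho = m / V:
  V = m / rho
  V = 70.8 / 2.466 = 28.71 cm^3

28.71 cm^3


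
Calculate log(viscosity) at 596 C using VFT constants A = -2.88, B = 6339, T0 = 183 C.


VFT equation: log(eta) = A + B / (T - T0)
  T - T0 = 596 - 183 = 413
  B / (T - T0) = 6339 / 413 = 15.349
  log(eta) = -2.88 + 15.349 = 12.469

12.469


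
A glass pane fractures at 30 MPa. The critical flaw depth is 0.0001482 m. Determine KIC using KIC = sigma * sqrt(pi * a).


Fracture toughness: KIC = sigma * sqrt(pi * a)
  pi * a = pi * 0.0001482 = 0.000465584
  sqrt(pi * a) = 0.021577
  KIC = 30 * 0.021577 = 0.647 MPa*sqrt(m)

0.647 MPa*sqrt(m)


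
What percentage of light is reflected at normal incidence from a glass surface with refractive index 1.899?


Fresnel reflectance at normal incidence:
  R = ((n - 1)/(n + 1))^2
  (n - 1)/(n + 1) = (1.899 - 1)/(1.899 + 1) = 0.310107
  R = 0.310107^2 = 0.0961664
  R(%) = 0.0961664 * 100 = 9.617%

9.617%


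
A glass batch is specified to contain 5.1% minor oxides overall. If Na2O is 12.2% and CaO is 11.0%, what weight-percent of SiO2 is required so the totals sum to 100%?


Known pieces sum to 100%:
  SiO2 = 100 - (others + Na2O + CaO)
  SiO2 = 100 - (5.1 + 12.2 + 11.0) = 71.7%

71.7%


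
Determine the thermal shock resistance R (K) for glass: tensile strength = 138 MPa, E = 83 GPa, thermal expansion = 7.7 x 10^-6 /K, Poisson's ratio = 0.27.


Thermal shock resistance: R = sigma * (1 - nu) / (E * alpha)
  Numerator = 138 * (1 - 0.27) = 100.74
  Denominator = 83 * 1000 * (7.7 x 10^-6) = 0.6391
  R = 100.74 / 0.6391 = 157.6 K

157.6 K


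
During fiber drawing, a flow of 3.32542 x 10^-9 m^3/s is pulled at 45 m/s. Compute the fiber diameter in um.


Cross-sectional area from continuity:
  A = Q / v = 3.32542 x 10^-9 / 45 = 7.389822 x 10^-11 m^2
Diameter from circular cross-section:
  d = sqrt(4A / pi) * 10^6 (m -> um)
  d = sqrt(4 * 7.389822 x 10^-11 / pi) * 10^6 = 9.7 um

9.7 um


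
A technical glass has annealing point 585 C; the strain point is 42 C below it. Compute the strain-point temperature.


Strain point = annealing point - difference:
  T_strain = 585 - 42 = 543 C

543 C
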